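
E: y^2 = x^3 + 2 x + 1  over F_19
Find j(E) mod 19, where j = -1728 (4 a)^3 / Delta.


Delta = -16(4 a^3 + 27 b^2) mod 19 = 6
-1728 * (4 a)^3 = -1728 * (4*2)^3 mod 19 = 18
j = 18 * 6^(-1) mod 19 = 3

j = 3 (mod 19)


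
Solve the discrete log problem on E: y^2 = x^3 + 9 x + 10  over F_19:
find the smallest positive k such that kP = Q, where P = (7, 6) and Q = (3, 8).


Enumerate multiples of P until we hit Q = (3, 8):
  1P = (7, 6)
  2P = (3, 8)
Match found at i = 2.

k = 2


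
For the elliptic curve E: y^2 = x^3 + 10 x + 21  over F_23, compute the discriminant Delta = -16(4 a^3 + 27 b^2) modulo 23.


4 a^3 + 27 b^2 = 4*10^3 + 27*21^2 = 4000 + 11907 = 15907
Delta = -16 * (15907) = -254512
Delta mod 23 = 6

Delta = 6 (mod 23)


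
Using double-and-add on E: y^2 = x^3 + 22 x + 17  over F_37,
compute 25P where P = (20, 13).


k = 25 = 11001_2 (binary, LSB first: 10011)
Double-and-add from P = (20, 13):
  bit 0 = 1: acc = O + (20, 13) = (20, 13)
  bit 1 = 0: acc unchanged = (20, 13)
  bit 2 = 0: acc unchanged = (20, 13)
  bit 3 = 1: acc = (20, 13) + (11, 31) = (10, 4)
  bit 4 = 1: acc = (10, 4) + (5, 17) = (11, 6)

25P = (11, 6)


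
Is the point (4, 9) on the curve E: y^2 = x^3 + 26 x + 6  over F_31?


Check whether y^2 = x^3 + 26 x + 6 (mod 31) for (x, y) = (4, 9).
LHS: y^2 = 9^2 mod 31 = 19
RHS: x^3 + 26 x + 6 = 4^3 + 26*4 + 6 mod 31 = 19
LHS = RHS

Yes, on the curve


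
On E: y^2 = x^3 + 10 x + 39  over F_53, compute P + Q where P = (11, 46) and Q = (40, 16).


P != Q, so use the chord formula.
s = (y2 - y1) / (x2 - x1) = (23) / (29) mod 53 = 41
x3 = s^2 - x1 - x2 mod 53 = 41^2 - 11 - 40 = 40
y3 = s (x1 - x3) - y1 mod 53 = 41 * (11 - 40) - 46 = 37

P + Q = (40, 37)


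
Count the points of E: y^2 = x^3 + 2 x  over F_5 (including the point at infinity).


For each x in F_5, count y with y^2 = x^3 + 2 x + 0 mod 5:
  x = 0: RHS = 0, y in [0]  -> 1 point(s)
Affine points: 1. Add the point at infinity: total = 2.

#E(F_5) = 2


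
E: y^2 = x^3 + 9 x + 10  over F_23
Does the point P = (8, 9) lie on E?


Check whether y^2 = x^3 + 9 x + 10 (mod 23) for (x, y) = (8, 9).
LHS: y^2 = 9^2 mod 23 = 12
RHS: x^3 + 9 x + 10 = 8^3 + 9*8 + 10 mod 23 = 19
LHS != RHS

No, not on the curve


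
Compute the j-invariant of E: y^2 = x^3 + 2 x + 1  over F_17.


Delta = -16(4 a^3 + 27 b^2) mod 17 = 8
-1728 * (4 a)^3 = -1728 * (4*2)^3 mod 17 = 12
j = 12 * 8^(-1) mod 17 = 10

j = 10 (mod 17)


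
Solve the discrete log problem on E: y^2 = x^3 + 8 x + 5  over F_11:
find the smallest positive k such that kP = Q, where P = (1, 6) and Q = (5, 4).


Enumerate multiples of P until we hit Q = (5, 4):
  1P = (1, 6)
  2P = (9, 5)
  3P = (6, 7)
  4P = (8, 8)
  5P = (5, 7)
  6P = (3, 10)
  7P = (0, 7)
  8P = (0, 4)
  9P = (3, 1)
  10P = (5, 4)
Match found at i = 10.

k = 10


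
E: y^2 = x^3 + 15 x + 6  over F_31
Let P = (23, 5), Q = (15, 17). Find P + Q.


P != Q, so use the chord formula.
s = (y2 - y1) / (x2 - x1) = (12) / (23) mod 31 = 14
x3 = s^2 - x1 - x2 mod 31 = 14^2 - 23 - 15 = 3
y3 = s (x1 - x3) - y1 mod 31 = 14 * (23 - 3) - 5 = 27

P + Q = (3, 27)


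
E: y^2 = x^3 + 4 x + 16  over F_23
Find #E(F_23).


For each x in F_23, count y with y^2 = x^3 + 4 x + 16 mod 23:
  x = 0: RHS = 16, y in [4, 19]  -> 2 point(s)
  x = 2: RHS = 9, y in [3, 20]  -> 2 point(s)
  x = 3: RHS = 9, y in [3, 20]  -> 2 point(s)
  x = 4: RHS = 4, y in [2, 21]  -> 2 point(s)
  x = 5: RHS = 0, y in [0]  -> 1 point(s)
  x = 6: RHS = 3, y in [7, 16]  -> 2 point(s)
  x = 8: RHS = 8, y in [10, 13]  -> 2 point(s)
  x = 15: RHS = 1, y in [1, 22]  -> 2 point(s)
  x = 16: RHS = 13, y in [6, 17]  -> 2 point(s)
  x = 17: RHS = 6, y in [11, 12]  -> 2 point(s)
  x = 18: RHS = 9, y in [3, 20]  -> 2 point(s)
  x = 20: RHS = 0, y in [0]  -> 1 point(s)
  x = 21: RHS = 0, y in [0]  -> 1 point(s)
Affine points: 23. Add the point at infinity: total = 24.

#E(F_23) = 24


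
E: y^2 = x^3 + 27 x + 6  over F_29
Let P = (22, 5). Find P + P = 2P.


Doubling: s = (3 x1^2 + a) / (2 y1)
s = (3*22^2 + 27) / (2*5) mod 29 = 0
x3 = s^2 - 2 x1 mod 29 = 0^2 - 2*22 = 14
y3 = s (x1 - x3) - y1 mod 29 = 0 * (22 - 14) - 5 = 24

2P = (14, 24)


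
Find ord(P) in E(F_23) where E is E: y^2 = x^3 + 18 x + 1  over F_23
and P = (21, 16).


Compute successive multiples of P until we hit O:
  1P = (21, 16)
  2P = (10, 13)
  3P = (5, 3)
  4P = (15, 9)
  5P = (12, 6)
  6P = (6, 16)
  7P = (19, 7)
  8P = (9, 15)
  ... (continuing to 29P)
  29P = O

ord(P) = 29


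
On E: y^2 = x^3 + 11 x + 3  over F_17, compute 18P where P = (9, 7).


k = 18 = 10010_2 (binary, LSB first: 01001)
Double-and-add from P = (9, 7):
  bit 0 = 0: acc unchanged = O
  bit 1 = 1: acc = O + (1, 7) = (1, 7)
  bit 2 = 0: acc unchanged = (1, 7)
  bit 3 = 0: acc unchanged = (1, 7)
  bit 4 = 1: acc = (1, 7) + (5, 9) = (7, 7)

18P = (7, 7)


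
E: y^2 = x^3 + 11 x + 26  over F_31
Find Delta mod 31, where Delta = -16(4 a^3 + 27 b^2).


4 a^3 + 27 b^2 = 4*11^3 + 27*26^2 = 5324 + 18252 = 23576
Delta = -16 * (23576) = -377216
Delta mod 31 = 23

Delta = 23 (mod 31)


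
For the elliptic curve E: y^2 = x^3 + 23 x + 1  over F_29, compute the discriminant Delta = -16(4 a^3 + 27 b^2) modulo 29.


4 a^3 + 27 b^2 = 4*23^3 + 27*1^2 = 48668 + 27 = 48695
Delta = -16 * (48695) = -779120
Delta mod 29 = 23

Delta = 23 (mod 29)


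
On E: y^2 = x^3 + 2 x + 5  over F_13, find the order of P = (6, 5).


Compute successive multiples of P until we hit O:
  1P = (6, 5)
  2P = (5, 6)
  3P = (3, 5)
  4P = (4, 8)
  5P = (2, 2)
  6P = (8, 0)
  7P = (2, 11)
  8P = (4, 5)
  ... (continuing to 12P)
  12P = O

ord(P) = 12


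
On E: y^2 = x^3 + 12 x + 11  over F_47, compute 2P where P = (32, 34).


Doubling: s = (3 x1^2 + a) / (2 y1)
s = (3*32^2 + 12) / (2*34) mod 47 = 26
x3 = s^2 - 2 x1 mod 47 = 26^2 - 2*32 = 1
y3 = s (x1 - x3) - y1 mod 47 = 26 * (32 - 1) - 34 = 20

2P = (1, 20)


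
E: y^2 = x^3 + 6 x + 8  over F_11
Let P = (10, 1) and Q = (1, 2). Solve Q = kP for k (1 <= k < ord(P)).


Enumerate multiples of P until we hit Q = (1, 2):
  1P = (10, 1)
  2P = (3, 3)
  3P = (1, 9)
  4P = (5, 8)
  5P = (5, 3)
  6P = (1, 2)
Match found at i = 6.

k = 6


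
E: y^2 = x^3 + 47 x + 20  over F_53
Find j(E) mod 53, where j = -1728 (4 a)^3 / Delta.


Delta = -16(4 a^3 + 27 b^2) mod 53 = 24
-1728 * (4 a)^3 = -1728 * (4*47)^3 mod 53 = 30
j = 30 * 24^(-1) mod 53 = 41

j = 41 (mod 53)


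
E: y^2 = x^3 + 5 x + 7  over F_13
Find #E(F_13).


For each x in F_13, count y with y^2 = x^3 + 5 x + 7 mod 13:
  x = 1: RHS = 0, y in [0]  -> 1 point(s)
  x = 2: RHS = 12, y in [5, 8]  -> 2 point(s)
  x = 3: RHS = 10, y in [6, 7]  -> 2 point(s)
  x = 4: RHS = 0, y in [0]  -> 1 point(s)
  x = 5: RHS = 1, y in [1, 12]  -> 2 point(s)
  x = 8: RHS = 0, y in [0]  -> 1 point(s)
  x = 9: RHS = 1, y in [1, 12]  -> 2 point(s)
  x = 10: RHS = 4, y in [2, 11]  -> 2 point(s)
  x = 12: RHS = 1, y in [1, 12]  -> 2 point(s)
Affine points: 15. Add the point at infinity: total = 16.

#E(F_13) = 16


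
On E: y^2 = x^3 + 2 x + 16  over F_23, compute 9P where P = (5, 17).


k = 9 = 1001_2 (binary, LSB first: 1001)
Double-and-add from P = (5, 17):
  bit 0 = 1: acc = O + (5, 17) = (5, 17)
  bit 1 = 0: acc unchanged = (5, 17)
  bit 2 = 0: acc unchanged = (5, 17)
  bit 3 = 1: acc = (5, 17) + (13, 10) = (9, 21)

9P = (9, 21)


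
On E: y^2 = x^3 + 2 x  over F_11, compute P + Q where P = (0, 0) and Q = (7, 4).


P != Q, so use the chord formula.
s = (y2 - y1) / (x2 - x1) = (4) / (7) mod 11 = 10
x3 = s^2 - x1 - x2 mod 11 = 10^2 - 0 - 7 = 5
y3 = s (x1 - x3) - y1 mod 11 = 10 * (0 - 5) - 0 = 5

P + Q = (5, 5)


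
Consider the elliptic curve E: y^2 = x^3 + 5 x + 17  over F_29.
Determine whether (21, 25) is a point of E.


Check whether y^2 = x^3 + 5 x + 17 (mod 29) for (x, y) = (21, 25).
LHS: y^2 = 25^2 mod 29 = 16
RHS: x^3 + 5 x + 17 = 21^3 + 5*21 + 17 mod 29 = 16
LHS = RHS

Yes, on the curve


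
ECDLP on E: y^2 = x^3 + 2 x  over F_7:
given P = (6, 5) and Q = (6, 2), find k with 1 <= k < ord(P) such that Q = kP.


Enumerate multiples of P until we hit Q = (6, 2):
  1P = (6, 5)
  2P = (4, 3)
  3P = (5, 3)
  4P = (0, 0)
  5P = (5, 4)
  6P = (4, 4)
  7P = (6, 2)
Match found at i = 7.

k = 7


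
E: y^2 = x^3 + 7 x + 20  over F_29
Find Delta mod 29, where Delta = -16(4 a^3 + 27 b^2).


4 a^3 + 27 b^2 = 4*7^3 + 27*20^2 = 1372 + 10800 = 12172
Delta = -16 * (12172) = -194752
Delta mod 29 = 12

Delta = 12 (mod 29)


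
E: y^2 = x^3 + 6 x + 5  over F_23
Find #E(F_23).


For each x in F_23, count y with y^2 = x^3 + 6 x + 5 mod 23:
  x = 1: RHS = 12, y in [9, 14]  -> 2 point(s)
  x = 2: RHS = 2, y in [5, 18]  -> 2 point(s)
  x = 3: RHS = 4, y in [2, 21]  -> 2 point(s)
  x = 4: RHS = 1, y in [1, 22]  -> 2 point(s)
  x = 6: RHS = 4, y in [2, 21]  -> 2 point(s)
  x = 8: RHS = 13, y in [6, 17]  -> 2 point(s)
  x = 9: RHS = 6, y in [11, 12]  -> 2 point(s)
  x = 13: RHS = 3, y in [7, 16]  -> 2 point(s)
  x = 14: RHS = 4, y in [2, 21]  -> 2 point(s)
  x = 17: RHS = 6, y in [11, 12]  -> 2 point(s)
  x = 19: RHS = 9, y in [3, 20]  -> 2 point(s)
  x = 20: RHS = 6, y in [11, 12]  -> 2 point(s)
  x = 21: RHS = 8, y in [10, 13]  -> 2 point(s)
Affine points: 26. Add the point at infinity: total = 27.

#E(F_23) = 27


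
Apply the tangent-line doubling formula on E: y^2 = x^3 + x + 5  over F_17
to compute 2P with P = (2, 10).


Doubling: s = (3 x1^2 + a) / (2 y1)
s = (3*2^2 + 1) / (2*10) mod 17 = 10
x3 = s^2 - 2 x1 mod 17 = 10^2 - 2*2 = 11
y3 = s (x1 - x3) - y1 mod 17 = 10 * (2 - 11) - 10 = 2

2P = (11, 2)


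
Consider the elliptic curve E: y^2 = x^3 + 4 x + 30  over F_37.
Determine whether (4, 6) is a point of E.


Check whether y^2 = x^3 + 4 x + 30 (mod 37) for (x, y) = (4, 6).
LHS: y^2 = 6^2 mod 37 = 36
RHS: x^3 + 4 x + 30 = 4^3 + 4*4 + 30 mod 37 = 36
LHS = RHS

Yes, on the curve


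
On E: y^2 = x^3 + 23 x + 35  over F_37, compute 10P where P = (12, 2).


k = 10 = 1010_2 (binary, LSB first: 0101)
Double-and-add from P = (12, 2):
  bit 0 = 0: acc unchanged = O
  bit 1 = 1: acc = O + (9, 34) = (9, 34)
  bit 2 = 0: acc unchanged = (9, 34)
  bit 3 = 1: acc = (9, 34) + (27, 27) = (12, 35)

10P = (12, 35)


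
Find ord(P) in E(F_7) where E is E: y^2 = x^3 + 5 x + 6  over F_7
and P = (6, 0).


Compute successive multiples of P until we hit O:
  1P = (6, 0)
  2P = O

ord(P) = 2


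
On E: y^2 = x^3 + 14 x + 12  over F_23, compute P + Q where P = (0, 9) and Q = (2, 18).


P != Q, so use the chord formula.
s = (y2 - y1) / (x2 - x1) = (9) / (2) mod 23 = 16
x3 = s^2 - x1 - x2 mod 23 = 16^2 - 0 - 2 = 1
y3 = s (x1 - x3) - y1 mod 23 = 16 * (0 - 1) - 9 = 21

P + Q = (1, 21)


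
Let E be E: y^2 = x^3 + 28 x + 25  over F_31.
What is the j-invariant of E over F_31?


Delta = -16(4 a^3 + 27 b^2) mod 31 = 2
-1728 * (4 a)^3 = -1728 * (4*28)^3 mod 31 = 2
j = 2 * 2^(-1) mod 31 = 1

j = 1 (mod 31)


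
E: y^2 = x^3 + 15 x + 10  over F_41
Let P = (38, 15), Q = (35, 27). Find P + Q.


P != Q, so use the chord formula.
s = (y2 - y1) / (x2 - x1) = (12) / (38) mod 41 = 37
x3 = s^2 - x1 - x2 mod 41 = 37^2 - 38 - 35 = 25
y3 = s (x1 - x3) - y1 mod 41 = 37 * (38 - 25) - 15 = 15

P + Q = (25, 15)


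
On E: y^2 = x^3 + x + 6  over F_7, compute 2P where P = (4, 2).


k = 2 = 10_2 (binary, LSB first: 01)
Double-and-add from P = (4, 2):
  bit 0 = 0: acc unchanged = O
  bit 1 = 1: acc = O + (6, 5) = (6, 5)

2P = (6, 5)


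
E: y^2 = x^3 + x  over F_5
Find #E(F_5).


For each x in F_5, count y with y^2 = x^3 + 1 x + 0 mod 5:
  x = 0: RHS = 0, y in [0]  -> 1 point(s)
  x = 2: RHS = 0, y in [0]  -> 1 point(s)
  x = 3: RHS = 0, y in [0]  -> 1 point(s)
Affine points: 3. Add the point at infinity: total = 4.

#E(F_5) = 4


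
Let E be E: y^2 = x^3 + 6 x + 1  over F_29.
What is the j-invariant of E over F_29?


Delta = -16(4 a^3 + 27 b^2) mod 29 = 12
-1728 * (4 a)^3 = -1728 * (4*6)^3 mod 29 = 8
j = 8 * 12^(-1) mod 29 = 20

j = 20 (mod 29)


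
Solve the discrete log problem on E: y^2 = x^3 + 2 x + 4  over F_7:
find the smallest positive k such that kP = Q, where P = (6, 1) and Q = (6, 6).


Enumerate multiples of P until we hit Q = (6, 6):
  1P = (6, 1)
  2P = (3, 3)
  3P = (0, 2)
  4P = (2, 3)
  5P = (1, 0)
  6P = (2, 4)
  7P = (0, 5)
  8P = (3, 4)
  9P = (6, 6)
Match found at i = 9.

k = 9


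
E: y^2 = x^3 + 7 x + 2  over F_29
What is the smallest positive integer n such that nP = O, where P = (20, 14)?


Compute successive multiples of P until we hit O:
  1P = (20, 14)
  2P = (23, 11)
  3P = (16, 11)
  4P = (28, 9)
  5P = (19, 18)
  6P = (6, 17)
  7P = (10, 17)
  8P = (22, 4)
  ... (continuing to 29P)
  29P = O

ord(P) = 29


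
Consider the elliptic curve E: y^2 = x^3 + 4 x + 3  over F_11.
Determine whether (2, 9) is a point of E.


Check whether y^2 = x^3 + 4 x + 3 (mod 11) for (x, y) = (2, 9).
LHS: y^2 = 9^2 mod 11 = 4
RHS: x^3 + 4 x + 3 = 2^3 + 4*2 + 3 mod 11 = 8
LHS != RHS

No, not on the curve


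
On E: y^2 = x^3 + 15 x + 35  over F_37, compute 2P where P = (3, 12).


Doubling: s = (3 x1^2 + a) / (2 y1)
s = (3*3^2 + 15) / (2*12) mod 37 = 11
x3 = s^2 - 2 x1 mod 37 = 11^2 - 2*3 = 4
y3 = s (x1 - x3) - y1 mod 37 = 11 * (3 - 4) - 12 = 14

2P = (4, 14)


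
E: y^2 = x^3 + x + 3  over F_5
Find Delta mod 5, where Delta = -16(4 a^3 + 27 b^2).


4 a^3 + 27 b^2 = 4*1^3 + 27*3^2 = 4 + 243 = 247
Delta = -16 * (247) = -3952
Delta mod 5 = 3

Delta = 3 (mod 5)


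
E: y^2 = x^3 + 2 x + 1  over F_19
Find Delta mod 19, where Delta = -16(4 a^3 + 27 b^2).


4 a^3 + 27 b^2 = 4*2^3 + 27*1^2 = 32 + 27 = 59
Delta = -16 * (59) = -944
Delta mod 19 = 6

Delta = 6 (mod 19)


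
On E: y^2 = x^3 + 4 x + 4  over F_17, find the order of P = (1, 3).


Compute successive multiples of P until we hit O:
  1P = (1, 3)
  2P = (14, 13)
  3P = (4, 13)
  4P = (8, 2)
  5P = (16, 4)
  6P = (13, 3)
  7P = (3, 14)
  8P = (5, 9)
  ... (continuing to 25P)
  25P = O

ord(P) = 25


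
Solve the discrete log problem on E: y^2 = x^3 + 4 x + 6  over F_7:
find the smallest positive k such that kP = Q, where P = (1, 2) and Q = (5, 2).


Enumerate multiples of P until we hit Q = (5, 2):
  1P = (1, 2)
  2P = (5, 5)
  3P = (2, 6)
  4P = (6, 6)
  5P = (4, 4)
  6P = (4, 3)
  7P = (6, 1)
  8P = (2, 1)
  9P = (5, 2)
Match found at i = 9.

k = 9


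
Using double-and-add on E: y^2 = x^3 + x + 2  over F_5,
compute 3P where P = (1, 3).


k = 3 = 11_2 (binary, LSB first: 11)
Double-and-add from P = (1, 3):
  bit 0 = 1: acc = O + (1, 3) = (1, 3)
  bit 1 = 1: acc = (1, 3) + (4, 0) = (1, 2)

3P = (1, 2)


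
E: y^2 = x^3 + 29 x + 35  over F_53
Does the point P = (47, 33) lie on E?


Check whether y^2 = x^3 + 29 x + 35 (mod 53) for (x, y) = (47, 33).
LHS: y^2 = 33^2 mod 53 = 29
RHS: x^3 + 29 x + 35 = 47^3 + 29*47 + 35 mod 53 = 16
LHS != RHS

No, not on the curve


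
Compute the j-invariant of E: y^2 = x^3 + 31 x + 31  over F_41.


Delta = -16(4 a^3 + 27 b^2) mod 41 = 13
-1728 * (4 a)^3 = -1728 * (4*31)^3 mod 41 = 35
j = 35 * 13^(-1) mod 41 = 9

j = 9 (mod 41)


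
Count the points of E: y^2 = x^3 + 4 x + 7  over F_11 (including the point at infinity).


For each x in F_11, count y with y^2 = x^3 + 4 x + 7 mod 11:
  x = 1: RHS = 1, y in [1, 10]  -> 2 point(s)
  x = 2: RHS = 1, y in [1, 10]  -> 2 point(s)
  x = 5: RHS = 9, y in [3, 8]  -> 2 point(s)
  x = 6: RHS = 5, y in [4, 7]  -> 2 point(s)
  x = 7: RHS = 4, y in [2, 9]  -> 2 point(s)
  x = 8: RHS = 1, y in [1, 10]  -> 2 point(s)
Affine points: 12. Add the point at infinity: total = 13.

#E(F_11) = 13


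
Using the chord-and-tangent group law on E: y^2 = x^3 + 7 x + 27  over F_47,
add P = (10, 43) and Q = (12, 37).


P != Q, so use the chord formula.
s = (y2 - y1) / (x2 - x1) = (41) / (2) mod 47 = 44
x3 = s^2 - x1 - x2 mod 47 = 44^2 - 10 - 12 = 34
y3 = s (x1 - x3) - y1 mod 47 = 44 * (10 - 34) - 43 = 29

P + Q = (34, 29)


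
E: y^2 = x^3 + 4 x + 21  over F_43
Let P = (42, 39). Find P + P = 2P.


Doubling: s = (3 x1^2 + a) / (2 y1)
s = (3*42^2 + 4) / (2*39) mod 43 = 26
x3 = s^2 - 2 x1 mod 43 = 26^2 - 2*42 = 33
y3 = s (x1 - x3) - y1 mod 43 = 26 * (42 - 33) - 39 = 23

2P = (33, 23)


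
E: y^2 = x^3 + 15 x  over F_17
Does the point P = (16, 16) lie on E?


Check whether y^2 = x^3 + 15 x + 0 (mod 17) for (x, y) = (16, 16).
LHS: y^2 = 16^2 mod 17 = 1
RHS: x^3 + 15 x + 0 = 16^3 + 15*16 + 0 mod 17 = 1
LHS = RHS

Yes, on the curve


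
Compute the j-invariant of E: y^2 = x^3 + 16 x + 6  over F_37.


Delta = -16(4 a^3 + 27 b^2) mod 37 = 26
-1728 * (4 a)^3 = -1728 * (4*16)^3 mod 37 = 26
j = 26 * 26^(-1) mod 37 = 1

j = 1 (mod 37)


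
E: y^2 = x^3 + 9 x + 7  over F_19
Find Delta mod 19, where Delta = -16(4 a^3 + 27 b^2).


4 a^3 + 27 b^2 = 4*9^3 + 27*7^2 = 2916 + 1323 = 4239
Delta = -16 * (4239) = -67824
Delta mod 19 = 6

Delta = 6 (mod 19)


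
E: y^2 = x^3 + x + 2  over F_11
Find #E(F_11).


For each x in F_11, count y with y^2 = x^3 + 1 x + 2 mod 11:
  x = 1: RHS = 4, y in [2, 9]  -> 2 point(s)
  x = 2: RHS = 1, y in [1, 10]  -> 2 point(s)
  x = 4: RHS = 4, y in [2, 9]  -> 2 point(s)
  x = 5: RHS = 0, y in [0]  -> 1 point(s)
  x = 6: RHS = 4, y in [2, 9]  -> 2 point(s)
  x = 7: RHS = 0, y in [0]  -> 1 point(s)
  x = 8: RHS = 5, y in [4, 7]  -> 2 point(s)
  x = 9: RHS = 3, y in [5, 6]  -> 2 point(s)
  x = 10: RHS = 0, y in [0]  -> 1 point(s)
Affine points: 15. Add the point at infinity: total = 16.

#E(F_11) = 16


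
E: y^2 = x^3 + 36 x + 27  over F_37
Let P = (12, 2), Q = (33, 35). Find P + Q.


P != Q, so use the chord formula.
s = (y2 - y1) / (x2 - x1) = (33) / (21) mod 37 = 28
x3 = s^2 - x1 - x2 mod 37 = 28^2 - 12 - 33 = 36
y3 = s (x1 - x3) - y1 mod 37 = 28 * (12 - 36) - 2 = 29

P + Q = (36, 29)


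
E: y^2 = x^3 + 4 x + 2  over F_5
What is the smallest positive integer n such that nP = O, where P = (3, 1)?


Compute successive multiples of P until we hit O:
  1P = (3, 1)
  2P = (3, 4)
  3P = O

ord(P) = 3


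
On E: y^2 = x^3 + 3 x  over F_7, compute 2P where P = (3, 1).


Doubling: s = (3 x1^2 + a) / (2 y1)
s = (3*3^2 + 3) / (2*1) mod 7 = 1
x3 = s^2 - 2 x1 mod 7 = 1^2 - 2*3 = 2
y3 = s (x1 - x3) - y1 mod 7 = 1 * (3 - 2) - 1 = 0

2P = (2, 0)


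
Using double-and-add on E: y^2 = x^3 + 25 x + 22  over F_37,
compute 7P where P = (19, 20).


k = 7 = 111_2 (binary, LSB first: 111)
Double-and-add from P = (19, 20):
  bit 0 = 1: acc = O + (19, 20) = (19, 20)
  bit 1 = 1: acc = (19, 20) + (20, 30) = (24, 4)
  bit 2 = 1: acc = (24, 4) + (22, 34) = (31, 27)

7P = (31, 27)


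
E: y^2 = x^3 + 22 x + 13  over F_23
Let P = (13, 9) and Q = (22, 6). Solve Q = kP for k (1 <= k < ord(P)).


Enumerate multiples of P until we hit Q = (22, 6):
  1P = (13, 9)
  2P = (20, 14)
  3P = (6, 19)
  4P = (22, 17)
  5P = (1, 17)
  6P = (12, 21)
  7P = (4, 21)
  8P = (18, 13)
  9P = (0, 6)
  10P = (14, 12)
  11P = (5, 15)
  12P = (7, 21)
  13P = (7, 2)
  14P = (5, 8)
  15P = (14, 11)
  16P = (0, 17)
  17P = (18, 10)
  18P = (4, 2)
  19P = (12, 2)
  20P = (1, 6)
  21P = (22, 6)
Match found at i = 21.

k = 21


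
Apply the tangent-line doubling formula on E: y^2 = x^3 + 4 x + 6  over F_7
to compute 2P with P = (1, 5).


Doubling: s = (3 x1^2 + a) / (2 y1)
s = (3*1^2 + 4) / (2*5) mod 7 = 0
x3 = s^2 - 2 x1 mod 7 = 0^2 - 2*1 = 5
y3 = s (x1 - x3) - y1 mod 7 = 0 * (1 - 5) - 5 = 2

2P = (5, 2)


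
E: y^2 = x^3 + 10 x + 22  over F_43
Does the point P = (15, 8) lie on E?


Check whether y^2 = x^3 + 10 x + 22 (mod 43) for (x, y) = (15, 8).
LHS: y^2 = 8^2 mod 43 = 21
RHS: x^3 + 10 x + 22 = 15^3 + 10*15 + 22 mod 43 = 21
LHS = RHS

Yes, on the curve


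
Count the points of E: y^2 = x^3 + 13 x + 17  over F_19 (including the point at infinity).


For each x in F_19, count y with y^2 = x^3 + 13 x + 17 mod 19:
  x = 0: RHS = 17, y in [6, 13]  -> 2 point(s)
  x = 3: RHS = 7, y in [8, 11]  -> 2 point(s)
  x = 4: RHS = 0, y in [0]  -> 1 point(s)
  x = 5: RHS = 17, y in [6, 13]  -> 2 point(s)
  x = 6: RHS = 7, y in [8, 11]  -> 2 point(s)
  x = 8: RHS = 6, y in [5, 14]  -> 2 point(s)
  x = 10: RHS = 7, y in [8, 11]  -> 2 point(s)
  x = 11: RHS = 9, y in [3, 16]  -> 2 point(s)
  x = 12: RHS = 1, y in [1, 18]  -> 2 point(s)
  x = 14: RHS = 17, y in [6, 13]  -> 2 point(s)
Affine points: 19. Add the point at infinity: total = 20.

#E(F_19) = 20


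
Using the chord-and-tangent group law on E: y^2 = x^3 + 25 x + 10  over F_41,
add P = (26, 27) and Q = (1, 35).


P != Q, so use the chord formula.
s = (y2 - y1) / (x2 - x1) = (8) / (16) mod 41 = 21
x3 = s^2 - x1 - x2 mod 41 = 21^2 - 26 - 1 = 4
y3 = s (x1 - x3) - y1 mod 41 = 21 * (26 - 4) - 27 = 25

P + Q = (4, 25)


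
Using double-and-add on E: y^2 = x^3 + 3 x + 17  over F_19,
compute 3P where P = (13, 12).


k = 3 = 11_2 (binary, LSB first: 11)
Double-and-add from P = (13, 12):
  bit 0 = 1: acc = O + (13, 12) = (13, 12)
  bit 1 = 1: acc = (13, 12) + (4, 13) = (6, 2)

3P = (6, 2)


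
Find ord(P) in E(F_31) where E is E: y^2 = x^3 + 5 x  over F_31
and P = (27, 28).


Compute successive multiples of P until we hit O:
  1P = (27, 28)
  2P = (18, 1)
  3P = (26, 6)
  4P = (28, 12)
  5P = (15, 28)
  6P = (20, 3)
  7P = (17, 21)
  8P = (25, 23)
  ... (continuing to 32P)
  32P = O

ord(P) = 32


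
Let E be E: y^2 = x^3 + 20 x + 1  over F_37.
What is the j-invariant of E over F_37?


Delta = -16(4 a^3 + 27 b^2) mod 37 = 18
-1728 * (4 a)^3 = -1728 * (4*20)^3 mod 37 = 8
j = 8 * 18^(-1) mod 37 = 21

j = 21 (mod 37)


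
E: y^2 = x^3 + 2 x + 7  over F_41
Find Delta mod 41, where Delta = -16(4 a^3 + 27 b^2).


4 a^3 + 27 b^2 = 4*2^3 + 27*7^2 = 32 + 1323 = 1355
Delta = -16 * (1355) = -21680
Delta mod 41 = 9

Delta = 9 (mod 41)


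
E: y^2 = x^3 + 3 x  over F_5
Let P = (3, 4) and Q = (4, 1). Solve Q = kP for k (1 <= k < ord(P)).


Enumerate multiples of P until we hit Q = (4, 1):
  1P = (3, 4)
  2P = (4, 1)
Match found at i = 2.

k = 2


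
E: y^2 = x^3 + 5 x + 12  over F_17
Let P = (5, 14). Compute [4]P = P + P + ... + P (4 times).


k = 4 = 100_2 (binary, LSB first: 001)
Double-and-add from P = (5, 14):
  bit 0 = 0: acc unchanged = O
  bit 1 = 0: acc unchanged = O
  bit 2 = 1: acc = O + (10, 12) = (10, 12)

4P = (10, 12)


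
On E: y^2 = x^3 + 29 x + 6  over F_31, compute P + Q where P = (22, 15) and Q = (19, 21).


P != Q, so use the chord formula.
s = (y2 - y1) / (x2 - x1) = (6) / (28) mod 31 = 29
x3 = s^2 - x1 - x2 mod 31 = 29^2 - 22 - 19 = 25
y3 = s (x1 - x3) - y1 mod 31 = 29 * (22 - 25) - 15 = 22

P + Q = (25, 22)


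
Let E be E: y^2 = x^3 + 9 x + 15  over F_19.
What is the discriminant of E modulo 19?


4 a^3 + 27 b^2 = 4*9^3 + 27*15^2 = 2916 + 6075 = 8991
Delta = -16 * (8991) = -143856
Delta mod 19 = 12

Delta = 12 (mod 19)


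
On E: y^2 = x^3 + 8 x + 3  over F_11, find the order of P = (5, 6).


Compute successive multiples of P until we hit O:
  1P = (5, 6)
  2P = (4, 0)
  3P = (5, 5)
  4P = O

ord(P) = 4


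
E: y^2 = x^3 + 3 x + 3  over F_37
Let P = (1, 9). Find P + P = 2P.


Doubling: s = (3 x1^2 + a) / (2 y1)
s = (3*1^2 + 3) / (2*9) mod 37 = 25
x3 = s^2 - 2 x1 mod 37 = 25^2 - 2*1 = 31
y3 = s (x1 - x3) - y1 mod 37 = 25 * (1 - 31) - 9 = 18

2P = (31, 18)


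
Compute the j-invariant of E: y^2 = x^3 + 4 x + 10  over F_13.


Delta = -16(4 a^3 + 27 b^2) mod 13 = 11
-1728 * (4 a)^3 = -1728 * (4*4)^3 mod 13 = 1
j = 1 * 11^(-1) mod 13 = 6

j = 6 (mod 13)


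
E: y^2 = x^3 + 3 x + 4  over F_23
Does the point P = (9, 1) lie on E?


Check whether y^2 = x^3 + 3 x + 4 (mod 23) for (x, y) = (9, 1).
LHS: y^2 = 1^2 mod 23 = 1
RHS: x^3 + 3 x + 4 = 9^3 + 3*9 + 4 mod 23 = 1
LHS = RHS

Yes, on the curve


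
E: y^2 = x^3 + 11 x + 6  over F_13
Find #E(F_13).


For each x in F_13, count y with y^2 = x^3 + 11 x + 6 mod 13:
  x = 2: RHS = 10, y in [6, 7]  -> 2 point(s)
  x = 3: RHS = 1, y in [1, 12]  -> 2 point(s)
  x = 4: RHS = 10, y in [6, 7]  -> 2 point(s)
  x = 5: RHS = 4, y in [2, 11]  -> 2 point(s)
  x = 7: RHS = 10, y in [6, 7]  -> 2 point(s)
Affine points: 10. Add the point at infinity: total = 11.

#E(F_13) = 11


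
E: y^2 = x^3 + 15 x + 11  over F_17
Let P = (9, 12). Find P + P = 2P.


Doubling: s = (3 x1^2 + a) / (2 y1)
s = (3*9^2 + 15) / (2*12) mod 17 = 15
x3 = s^2 - 2 x1 mod 17 = 15^2 - 2*9 = 3
y3 = s (x1 - x3) - y1 mod 17 = 15 * (9 - 3) - 12 = 10

2P = (3, 10)


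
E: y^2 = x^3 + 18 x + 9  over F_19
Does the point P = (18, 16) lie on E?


Check whether y^2 = x^3 + 18 x + 9 (mod 19) for (x, y) = (18, 16).
LHS: y^2 = 16^2 mod 19 = 9
RHS: x^3 + 18 x + 9 = 18^3 + 18*18 + 9 mod 19 = 9
LHS = RHS

Yes, on the curve


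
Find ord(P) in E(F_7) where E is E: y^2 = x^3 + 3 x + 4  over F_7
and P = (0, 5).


Compute successive multiples of P until we hit O:
  1P = (0, 5)
  2P = (1, 1)
  3P = (1, 6)
  4P = (0, 2)
  5P = O

ord(P) = 5


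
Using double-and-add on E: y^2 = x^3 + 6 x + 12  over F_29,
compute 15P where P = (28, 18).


k = 15 = 1111_2 (binary, LSB first: 1111)
Double-and-add from P = (28, 18):
  bit 0 = 1: acc = O + (28, 18) = (28, 18)
  bit 1 = 1: acc = (28, 18) + (22, 27) = (3, 17)
  bit 2 = 1: acc = (3, 17) + (18, 23) = (7, 22)
  bit 3 = 1: acc = (7, 22) + (16, 17) = (26, 24)

15P = (26, 24)


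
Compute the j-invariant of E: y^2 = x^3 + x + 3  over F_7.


Delta = -16(4 a^3 + 27 b^2) mod 7 = 3
-1728 * (4 a)^3 = -1728 * (4*1)^3 mod 7 = 1
j = 1 * 3^(-1) mod 7 = 5

j = 5 (mod 7)


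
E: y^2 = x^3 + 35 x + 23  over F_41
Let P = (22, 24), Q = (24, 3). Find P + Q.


P != Q, so use the chord formula.
s = (y2 - y1) / (x2 - x1) = (20) / (2) mod 41 = 10
x3 = s^2 - x1 - x2 mod 41 = 10^2 - 22 - 24 = 13
y3 = s (x1 - x3) - y1 mod 41 = 10 * (22 - 13) - 24 = 25

P + Q = (13, 25)


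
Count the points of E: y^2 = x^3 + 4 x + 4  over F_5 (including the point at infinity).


For each x in F_5, count y with y^2 = x^3 + 4 x + 4 mod 5:
  x = 0: RHS = 4, y in [2, 3]  -> 2 point(s)
  x = 1: RHS = 4, y in [2, 3]  -> 2 point(s)
  x = 2: RHS = 0, y in [0]  -> 1 point(s)
  x = 4: RHS = 4, y in [2, 3]  -> 2 point(s)
Affine points: 7. Add the point at infinity: total = 8.

#E(F_5) = 8


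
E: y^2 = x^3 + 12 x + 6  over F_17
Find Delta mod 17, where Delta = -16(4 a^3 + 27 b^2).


4 a^3 + 27 b^2 = 4*12^3 + 27*6^2 = 6912 + 972 = 7884
Delta = -16 * (7884) = -126144
Delta mod 17 = 13

Delta = 13 (mod 17)


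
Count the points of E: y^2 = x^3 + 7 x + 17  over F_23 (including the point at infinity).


For each x in F_23, count y with y^2 = x^3 + 7 x + 17 mod 23:
  x = 1: RHS = 2, y in [5, 18]  -> 2 point(s)
  x = 2: RHS = 16, y in [4, 19]  -> 2 point(s)
  x = 5: RHS = 16, y in [4, 19]  -> 2 point(s)
  x = 7: RHS = 18, y in [8, 15]  -> 2 point(s)
  x = 9: RHS = 4, y in [2, 21]  -> 2 point(s)
  x = 10: RHS = 6, y in [11, 12]  -> 2 point(s)
  x = 12: RHS = 12, y in [9, 14]  -> 2 point(s)
  x = 15: RHS = 1, y in [1, 22]  -> 2 point(s)
  x = 16: RHS = 16, y in [4, 19]  -> 2 point(s)
  x = 17: RHS = 12, y in [9, 14]  -> 2 point(s)
  x = 18: RHS = 18, y in [8, 15]  -> 2 point(s)
  x = 21: RHS = 18, y in [8, 15]  -> 2 point(s)
  x = 22: RHS = 9, y in [3, 20]  -> 2 point(s)
Affine points: 26. Add the point at infinity: total = 27.

#E(F_23) = 27


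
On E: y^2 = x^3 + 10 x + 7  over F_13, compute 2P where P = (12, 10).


Doubling: s = (3 x1^2 + a) / (2 y1)
s = (3*12^2 + 10) / (2*10) mod 13 = 0
x3 = s^2 - 2 x1 mod 13 = 0^2 - 2*12 = 2
y3 = s (x1 - x3) - y1 mod 13 = 0 * (12 - 2) - 10 = 3

2P = (2, 3)


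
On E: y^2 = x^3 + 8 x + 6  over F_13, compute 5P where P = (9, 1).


k = 5 = 101_2 (binary, LSB first: 101)
Double-and-add from P = (9, 1):
  bit 0 = 1: acc = O + (9, 1) = (9, 1)
  bit 1 = 0: acc unchanged = (9, 1)
  bit 2 = 1: acc = (9, 1) + (6, 6) = (8, 6)

5P = (8, 6)


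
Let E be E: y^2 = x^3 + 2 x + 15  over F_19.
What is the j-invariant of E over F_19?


Delta = -16(4 a^3 + 27 b^2) mod 19 = 5
-1728 * (4 a)^3 = -1728 * (4*2)^3 mod 19 = 18
j = 18 * 5^(-1) mod 19 = 15

j = 15 (mod 19)


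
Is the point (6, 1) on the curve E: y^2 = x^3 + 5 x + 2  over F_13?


Check whether y^2 = x^3 + 5 x + 2 (mod 13) for (x, y) = (6, 1).
LHS: y^2 = 1^2 mod 13 = 1
RHS: x^3 + 5 x + 2 = 6^3 + 5*6 + 2 mod 13 = 1
LHS = RHS

Yes, on the curve


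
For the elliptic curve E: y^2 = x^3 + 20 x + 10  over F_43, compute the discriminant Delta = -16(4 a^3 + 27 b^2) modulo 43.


4 a^3 + 27 b^2 = 4*20^3 + 27*10^2 = 32000 + 2700 = 34700
Delta = -16 * (34700) = -555200
Delta mod 43 = 16

Delta = 16 (mod 43)


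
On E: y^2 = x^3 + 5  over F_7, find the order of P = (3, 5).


Compute successive multiples of P until we hit O:
  1P = (3, 5)
  2P = (5, 5)
  3P = (6, 2)
  4P = (6, 5)
  5P = (5, 2)
  6P = (3, 2)
  7P = O

ord(P) = 7


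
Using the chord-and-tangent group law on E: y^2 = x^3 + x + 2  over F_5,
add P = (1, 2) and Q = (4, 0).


P != Q, so use the chord formula.
s = (y2 - y1) / (x2 - x1) = (3) / (3) mod 5 = 1
x3 = s^2 - x1 - x2 mod 5 = 1^2 - 1 - 4 = 1
y3 = s (x1 - x3) - y1 mod 5 = 1 * (1 - 1) - 2 = 3

P + Q = (1, 3)


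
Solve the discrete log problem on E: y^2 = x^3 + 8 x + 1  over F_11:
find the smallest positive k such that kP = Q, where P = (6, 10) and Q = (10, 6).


Enumerate multiples of P until we hit Q = (10, 6):
  1P = (6, 10)
  2P = (8, 7)
  3P = (2, 6)
  4P = (4, 3)
  5P = (5, 10)
  6P = (0, 1)
  7P = (10, 6)
Match found at i = 7.

k = 7


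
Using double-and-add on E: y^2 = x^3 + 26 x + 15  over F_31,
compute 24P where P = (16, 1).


k = 24 = 11000_2 (binary, LSB first: 00011)
Double-and-add from P = (16, 1):
  bit 0 = 0: acc unchanged = O
  bit 1 = 0: acc unchanged = O
  bit 2 = 0: acc unchanged = O
  bit 3 = 1: acc = O + (13, 15) = (13, 15)
  bit 4 = 1: acc = (13, 15) + (10, 29) = (16, 30)

24P = (16, 30)


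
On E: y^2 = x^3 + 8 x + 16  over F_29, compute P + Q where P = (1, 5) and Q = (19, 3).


P != Q, so use the chord formula.
s = (y2 - y1) / (x2 - x1) = (27) / (18) mod 29 = 16
x3 = s^2 - x1 - x2 mod 29 = 16^2 - 1 - 19 = 4
y3 = s (x1 - x3) - y1 mod 29 = 16 * (1 - 4) - 5 = 5

P + Q = (4, 5)


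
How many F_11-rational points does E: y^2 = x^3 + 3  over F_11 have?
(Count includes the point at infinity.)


For each x in F_11, count y with y^2 = x^3 + 0 x + 3 mod 11:
  x = 0: RHS = 3, y in [5, 6]  -> 2 point(s)
  x = 1: RHS = 4, y in [2, 9]  -> 2 point(s)
  x = 2: RHS = 0, y in [0]  -> 1 point(s)
  x = 4: RHS = 1, y in [1, 10]  -> 2 point(s)
  x = 7: RHS = 5, y in [4, 7]  -> 2 point(s)
  x = 8: RHS = 9, y in [3, 8]  -> 2 point(s)
Affine points: 11. Add the point at infinity: total = 12.

#E(F_11) = 12


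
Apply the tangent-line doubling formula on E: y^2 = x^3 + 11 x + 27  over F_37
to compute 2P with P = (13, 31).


Doubling: s = (3 x1^2 + a) / (2 y1)
s = (3*13^2 + 11) / (2*31) mod 37 = 0
x3 = s^2 - 2 x1 mod 37 = 0^2 - 2*13 = 11
y3 = s (x1 - x3) - y1 mod 37 = 0 * (13 - 11) - 31 = 6

2P = (11, 6)


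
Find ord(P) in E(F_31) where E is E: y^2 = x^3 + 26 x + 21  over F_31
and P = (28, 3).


Compute successive multiples of P until we hit O:
  1P = (28, 3)
  2P = (16, 10)
  3P = (22, 9)
  4P = (13, 13)
  5P = (18, 11)
  6P = (3, 8)
  7P = (5, 11)
  8P = (30, 26)
  ... (continuing to 37P)
  37P = O

ord(P) = 37


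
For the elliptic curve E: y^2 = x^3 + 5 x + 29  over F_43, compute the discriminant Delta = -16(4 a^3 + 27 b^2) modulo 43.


4 a^3 + 27 b^2 = 4*5^3 + 27*29^2 = 500 + 22707 = 23207
Delta = -16 * (23207) = -371312
Delta mod 43 = 36

Delta = 36 (mod 43)


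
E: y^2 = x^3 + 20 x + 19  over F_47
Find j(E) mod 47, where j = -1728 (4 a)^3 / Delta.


Delta = -16(4 a^3 + 27 b^2) mod 47 = 12
-1728 * (4 a)^3 = -1728 * (4*20)^3 mod 47 = 37
j = 37 * 12^(-1) mod 47 = 7

j = 7 (mod 47)


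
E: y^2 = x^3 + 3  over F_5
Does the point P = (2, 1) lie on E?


Check whether y^2 = x^3 + 0 x + 3 (mod 5) for (x, y) = (2, 1).
LHS: y^2 = 1^2 mod 5 = 1
RHS: x^3 + 0 x + 3 = 2^3 + 0*2 + 3 mod 5 = 1
LHS = RHS

Yes, on the curve


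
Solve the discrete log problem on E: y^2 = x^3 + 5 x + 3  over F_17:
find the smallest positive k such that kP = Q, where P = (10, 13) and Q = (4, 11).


Enumerate multiples of P until we hit Q = (4, 11):
  1P = (10, 13)
  2P = (1, 3)
  3P = (15, 6)
  4P = (13, 15)
  5P = (2, 15)
  6P = (4, 11)
Match found at i = 6.

k = 6


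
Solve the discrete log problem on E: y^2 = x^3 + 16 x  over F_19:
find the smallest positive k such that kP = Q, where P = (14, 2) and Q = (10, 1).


Enumerate multiples of P until we hit Q = (10, 1):
  1P = (14, 2)
  2P = (11, 14)
  3P = (10, 1)
Match found at i = 3.

k = 3


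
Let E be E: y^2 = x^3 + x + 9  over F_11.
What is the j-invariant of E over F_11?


Delta = -16(4 a^3 + 27 b^2) mod 11 = 1
-1728 * (4 a)^3 = -1728 * (4*1)^3 mod 11 = 2
j = 2 * 1^(-1) mod 11 = 2

j = 2 (mod 11)


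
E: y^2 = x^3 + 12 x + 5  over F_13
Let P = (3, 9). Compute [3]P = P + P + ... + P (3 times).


k = 3 = 11_2 (binary, LSB first: 11)
Double-and-add from P = (3, 9):
  bit 0 = 1: acc = O + (3, 9) = (3, 9)
  bit 1 = 1: acc = (3, 9) + (7, 4) = (7, 9)

3P = (7, 9)


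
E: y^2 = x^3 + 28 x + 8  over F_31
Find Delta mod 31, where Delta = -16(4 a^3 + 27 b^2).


4 a^3 + 27 b^2 = 4*28^3 + 27*8^2 = 87808 + 1728 = 89536
Delta = -16 * (89536) = -1432576
Delta mod 31 = 27

Delta = 27 (mod 31)


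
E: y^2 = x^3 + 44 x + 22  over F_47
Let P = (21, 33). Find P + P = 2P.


Doubling: s = (3 x1^2 + a) / (2 y1)
s = (3*21^2 + 44) / (2*33) mod 47 = 20
x3 = s^2 - 2 x1 mod 47 = 20^2 - 2*21 = 29
y3 = s (x1 - x3) - y1 mod 47 = 20 * (21 - 29) - 33 = 42

2P = (29, 42)


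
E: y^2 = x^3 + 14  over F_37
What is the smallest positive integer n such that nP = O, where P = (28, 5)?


Compute successive multiples of P until we hit O:
  1P = (28, 5)
  2P = (25, 5)
  3P = (21, 32)
  4P = (21, 5)
  5P = (25, 32)
  6P = (28, 32)
  7P = O

ord(P) = 7


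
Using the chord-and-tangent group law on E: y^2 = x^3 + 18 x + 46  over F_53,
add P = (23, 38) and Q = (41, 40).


P != Q, so use the chord formula.
s = (y2 - y1) / (x2 - x1) = (2) / (18) mod 53 = 6
x3 = s^2 - x1 - x2 mod 53 = 6^2 - 23 - 41 = 25
y3 = s (x1 - x3) - y1 mod 53 = 6 * (23 - 25) - 38 = 3

P + Q = (25, 3)


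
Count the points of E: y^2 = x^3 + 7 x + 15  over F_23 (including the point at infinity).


For each x in F_23, count y with y^2 = x^3 + 7 x + 15 mod 23:
  x = 1: RHS = 0, y in [0]  -> 1 point(s)
  x = 7: RHS = 16, y in [4, 19]  -> 2 point(s)
  x = 8: RHS = 8, y in [10, 13]  -> 2 point(s)
  x = 9: RHS = 2, y in [5, 18]  -> 2 point(s)
  x = 10: RHS = 4, y in [2, 21]  -> 2 point(s)
  x = 13: RHS = 3, y in [7, 16]  -> 2 point(s)
  x = 18: RHS = 16, y in [4, 19]  -> 2 point(s)
  x = 20: RHS = 13, y in [6, 17]  -> 2 point(s)
  x = 21: RHS = 16, y in [4, 19]  -> 2 point(s)
Affine points: 17. Add the point at infinity: total = 18.

#E(F_23) = 18


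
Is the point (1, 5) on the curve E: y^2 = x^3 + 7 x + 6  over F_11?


Check whether y^2 = x^3 + 7 x + 6 (mod 11) for (x, y) = (1, 5).
LHS: y^2 = 5^2 mod 11 = 3
RHS: x^3 + 7 x + 6 = 1^3 + 7*1 + 6 mod 11 = 3
LHS = RHS

Yes, on the curve


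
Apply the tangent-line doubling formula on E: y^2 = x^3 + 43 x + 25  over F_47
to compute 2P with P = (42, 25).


Doubling: s = (3 x1^2 + a) / (2 y1)
s = (3*42^2 + 43) / (2*25) mod 47 = 8
x3 = s^2 - 2 x1 mod 47 = 8^2 - 2*42 = 27
y3 = s (x1 - x3) - y1 mod 47 = 8 * (42 - 27) - 25 = 1

2P = (27, 1)


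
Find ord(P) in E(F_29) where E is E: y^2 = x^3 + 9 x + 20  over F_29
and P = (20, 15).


Compute successive multiples of P until we hit O:
  1P = (20, 15)
  2P = (12, 0)
  3P = (20, 14)
  4P = O

ord(P) = 4


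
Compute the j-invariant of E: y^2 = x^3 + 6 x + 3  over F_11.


Delta = -16(4 a^3 + 27 b^2) mod 11 = 9
-1728 * (4 a)^3 = -1728 * (4*6)^3 mod 11 = 3
j = 3 * 9^(-1) mod 11 = 4

j = 4 (mod 11)


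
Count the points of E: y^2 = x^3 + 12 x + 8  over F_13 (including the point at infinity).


For each x in F_13, count y with y^2 = x^3 + 12 x + 8 mod 13:
  x = 2: RHS = 1, y in [1, 12]  -> 2 point(s)
  x = 4: RHS = 3, y in [4, 9]  -> 2 point(s)
  x = 6: RHS = 10, y in [6, 7]  -> 2 point(s)
  x = 9: RHS = 0, y in [0]  -> 1 point(s)
  x = 10: RHS = 10, y in [6, 7]  -> 2 point(s)
Affine points: 9. Add the point at infinity: total = 10.

#E(F_13) = 10


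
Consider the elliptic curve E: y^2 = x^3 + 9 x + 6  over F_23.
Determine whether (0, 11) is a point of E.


Check whether y^2 = x^3 + 9 x + 6 (mod 23) for (x, y) = (0, 11).
LHS: y^2 = 11^2 mod 23 = 6
RHS: x^3 + 9 x + 6 = 0^3 + 9*0 + 6 mod 23 = 6
LHS = RHS

Yes, on the curve


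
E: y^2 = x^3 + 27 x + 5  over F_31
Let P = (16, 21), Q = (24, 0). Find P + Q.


P != Q, so use the chord formula.
s = (y2 - y1) / (x2 - x1) = (10) / (8) mod 31 = 9
x3 = s^2 - x1 - x2 mod 31 = 9^2 - 16 - 24 = 10
y3 = s (x1 - x3) - y1 mod 31 = 9 * (16 - 10) - 21 = 2

P + Q = (10, 2)


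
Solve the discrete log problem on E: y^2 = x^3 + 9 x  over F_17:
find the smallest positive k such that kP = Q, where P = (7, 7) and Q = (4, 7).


Enumerate multiples of P until we hit Q = (4, 7):
  1P = (7, 7)
  2P = (4, 7)
Match found at i = 2.

k = 2


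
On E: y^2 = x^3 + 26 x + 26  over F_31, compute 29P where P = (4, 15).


k = 29 = 11101_2 (binary, LSB first: 10111)
Double-and-add from P = (4, 15):
  bit 0 = 1: acc = O + (4, 15) = (4, 15)
  bit 1 = 0: acc unchanged = (4, 15)
  bit 2 = 1: acc = (4, 15) + (8, 8) = (24, 20)
  bit 3 = 1: acc = (24, 20) + (19, 1) = (26, 22)
  bit 4 = 1: acc = (26, 22) + (13, 9) = (24, 11)

29P = (24, 11)


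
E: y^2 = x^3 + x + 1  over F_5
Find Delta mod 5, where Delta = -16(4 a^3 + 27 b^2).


4 a^3 + 27 b^2 = 4*1^3 + 27*1^2 = 4 + 27 = 31
Delta = -16 * (31) = -496
Delta mod 5 = 4

Delta = 4 (mod 5)


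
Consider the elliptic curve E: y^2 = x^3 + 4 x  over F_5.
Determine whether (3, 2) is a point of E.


Check whether y^2 = x^3 + 4 x + 0 (mod 5) for (x, y) = (3, 2).
LHS: y^2 = 2^2 mod 5 = 4
RHS: x^3 + 4 x + 0 = 3^3 + 4*3 + 0 mod 5 = 4
LHS = RHS

Yes, on the curve


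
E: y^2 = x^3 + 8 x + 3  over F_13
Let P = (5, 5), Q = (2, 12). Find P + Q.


P != Q, so use the chord formula.
s = (y2 - y1) / (x2 - x1) = (7) / (10) mod 13 = 2
x3 = s^2 - x1 - x2 mod 13 = 2^2 - 5 - 2 = 10
y3 = s (x1 - x3) - y1 mod 13 = 2 * (5 - 10) - 5 = 11

P + Q = (10, 11)


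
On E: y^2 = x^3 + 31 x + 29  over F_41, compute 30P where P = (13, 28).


k = 30 = 11110_2 (binary, LSB first: 01111)
Double-and-add from P = (13, 28):
  bit 0 = 0: acc unchanged = O
  bit 1 = 1: acc = O + (6, 29) = (6, 29)
  bit 2 = 1: acc = (6, 29) + (34, 17) = (38, 14)
  bit 3 = 1: acc = (38, 14) + (18, 33) = (35, 18)
  bit 4 = 1: acc = (35, 18) + (37, 28) = (35, 23)

30P = (35, 23)


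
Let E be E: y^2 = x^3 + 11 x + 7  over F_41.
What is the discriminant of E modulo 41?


4 a^3 + 27 b^2 = 4*11^3 + 27*7^2 = 5324 + 1323 = 6647
Delta = -16 * (6647) = -106352
Delta mod 41 = 2

Delta = 2 (mod 41)


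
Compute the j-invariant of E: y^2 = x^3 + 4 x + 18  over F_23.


Delta = -16(4 a^3 + 27 b^2) mod 23 = 8
-1728 * (4 a)^3 = -1728 * (4*4)^3 mod 23 = 17
j = 17 * 8^(-1) mod 23 = 5

j = 5 (mod 23)


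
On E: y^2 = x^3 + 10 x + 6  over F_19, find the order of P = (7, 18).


Compute successive multiples of P until we hit O:
  1P = (7, 18)
  2P = (16, 14)
  3P = (3, 14)
  4P = (10, 17)
  5P = (0, 5)
  6P = (17, 15)
  7P = (12, 12)
  8P = (6, 15)
  ... (continuing to 23P)
  23P = O

ord(P) = 23


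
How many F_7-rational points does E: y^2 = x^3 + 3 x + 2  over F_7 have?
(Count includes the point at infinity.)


For each x in F_7, count y with y^2 = x^3 + 3 x + 2 mod 7:
  x = 0: RHS = 2, y in [3, 4]  -> 2 point(s)
  x = 2: RHS = 2, y in [3, 4]  -> 2 point(s)
  x = 4: RHS = 1, y in [1, 6]  -> 2 point(s)
  x = 5: RHS = 2, y in [3, 4]  -> 2 point(s)
Affine points: 8. Add the point at infinity: total = 9.

#E(F_7) = 9


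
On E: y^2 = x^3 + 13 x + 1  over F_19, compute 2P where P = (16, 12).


Doubling: s = (3 x1^2 + a) / (2 y1)
s = (3*16^2 + 13) / (2*12) mod 19 = 8
x3 = s^2 - 2 x1 mod 19 = 8^2 - 2*16 = 13
y3 = s (x1 - x3) - y1 mod 19 = 8 * (16 - 13) - 12 = 12

2P = (13, 12)
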